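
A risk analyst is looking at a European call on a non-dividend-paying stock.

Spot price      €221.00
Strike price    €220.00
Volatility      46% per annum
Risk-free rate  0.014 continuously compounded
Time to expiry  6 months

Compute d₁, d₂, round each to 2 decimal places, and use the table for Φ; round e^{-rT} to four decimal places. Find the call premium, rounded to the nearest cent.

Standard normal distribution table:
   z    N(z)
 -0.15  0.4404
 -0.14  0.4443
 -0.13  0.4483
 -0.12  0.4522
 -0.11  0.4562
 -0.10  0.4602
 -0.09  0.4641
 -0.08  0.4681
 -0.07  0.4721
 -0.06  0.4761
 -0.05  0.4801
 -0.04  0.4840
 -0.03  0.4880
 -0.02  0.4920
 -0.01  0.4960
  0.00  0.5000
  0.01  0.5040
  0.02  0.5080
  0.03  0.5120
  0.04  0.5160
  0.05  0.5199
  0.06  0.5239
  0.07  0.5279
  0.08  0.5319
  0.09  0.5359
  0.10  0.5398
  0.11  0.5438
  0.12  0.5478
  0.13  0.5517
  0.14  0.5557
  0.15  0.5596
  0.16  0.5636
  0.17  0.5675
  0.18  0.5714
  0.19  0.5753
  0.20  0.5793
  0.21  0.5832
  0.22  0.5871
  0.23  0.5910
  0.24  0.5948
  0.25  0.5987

T = 0.5;  σ√T = 0.3253
d₁ = [ln(221/220) + (0.014 + 0.46²/2)·0.5] / 0.3253 = [0.0045 + 0.0599] / 0.3253 = 0.1981 which rounds to 0.20
d₂ = d₁ − σ√T = 0.1981 − 0.3253 = -0.1272 which rounds to -0.13
exp(−rT) = exp(−0.014·0.5) = 0.9930
N(d₁) = N(0.20) = 0.5793;  N(d₂) = N(-0.13) = 0.4483
C = 221·0.5793 − 220·0.9930·0.4483 = 128.0253 − 97.9356 = 30.0897

€30.09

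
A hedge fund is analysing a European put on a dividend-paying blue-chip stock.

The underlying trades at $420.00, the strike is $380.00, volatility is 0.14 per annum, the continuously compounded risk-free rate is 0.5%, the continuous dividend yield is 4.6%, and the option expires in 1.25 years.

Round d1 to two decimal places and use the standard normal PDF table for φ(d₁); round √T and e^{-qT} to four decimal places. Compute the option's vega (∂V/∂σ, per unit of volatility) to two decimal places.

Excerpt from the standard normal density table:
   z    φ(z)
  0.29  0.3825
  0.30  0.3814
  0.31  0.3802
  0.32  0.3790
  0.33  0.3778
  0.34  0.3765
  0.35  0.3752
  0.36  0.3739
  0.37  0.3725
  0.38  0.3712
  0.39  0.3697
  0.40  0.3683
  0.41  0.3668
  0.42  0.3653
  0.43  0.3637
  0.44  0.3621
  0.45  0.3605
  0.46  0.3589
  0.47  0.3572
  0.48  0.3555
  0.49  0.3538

163.89

σ√T = 0.14·√1.25 = 0.1565
ln(S/K) + (r − q + σ²/2)T = ln(420/380) + (0.005 − 0.046 + 0.14²/2)·1.25 = 0.1001 − 0.0390 = 0.0611
d₁ = 0.0611 / 0.1565 = 0.3902 which rounds to 0.39
√T = √1.25 = 1.1180
φ(d₁) = φ(0.39) = 0.3697
exp(−qT) = exp(−0.046·1.25) = 0.9441
vega = S·exp(−qT)·φ(d₁)·√T = 420·0.9441·0.3697·1.1180 = 163.8923
(Vega is the same for a European call and put with the same parameters.)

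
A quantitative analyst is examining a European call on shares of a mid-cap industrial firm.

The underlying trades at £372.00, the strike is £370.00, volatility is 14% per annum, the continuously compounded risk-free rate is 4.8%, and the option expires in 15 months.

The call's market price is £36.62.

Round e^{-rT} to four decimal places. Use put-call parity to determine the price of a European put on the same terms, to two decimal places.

£13.09

exp(−rT) = exp(−0.048·1.25) = 0.9418
Put-call parity: C − P = S − K·e^(−rT) = 372 − 370·0.9418 = 372 − 348.4660 = 23.5340
P = C − (C − P) = 36.62 − (23.5340) = 13.0860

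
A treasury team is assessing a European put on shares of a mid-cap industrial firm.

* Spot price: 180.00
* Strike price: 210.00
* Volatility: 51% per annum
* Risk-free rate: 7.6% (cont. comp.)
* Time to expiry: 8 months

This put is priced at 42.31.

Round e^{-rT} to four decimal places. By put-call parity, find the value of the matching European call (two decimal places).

e^(−rT) = e^(−0.076·0.6667) = 0.9506
Put-call parity: C − P = S − K·e^(−rT) = 180 − 210·0.9506 = 180 − 199.6260 = -19.6260
C = P + (C − P) = 42.31 + (-19.6260) = 22.6840

22.68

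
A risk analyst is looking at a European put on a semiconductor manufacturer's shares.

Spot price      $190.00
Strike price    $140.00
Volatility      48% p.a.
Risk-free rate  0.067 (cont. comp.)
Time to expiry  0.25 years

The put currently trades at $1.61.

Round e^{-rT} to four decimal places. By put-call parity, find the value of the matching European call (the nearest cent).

$53.93

e^(−rT) = e^(−0.067·0.25) = 0.9834
Put-call parity: C − P = S − K·e^(−rT) = 190 − 140·0.9834 = 190 − 137.6760 = 52.3240
C = P + (C − P) = 1.61 + (52.3240) = 53.9340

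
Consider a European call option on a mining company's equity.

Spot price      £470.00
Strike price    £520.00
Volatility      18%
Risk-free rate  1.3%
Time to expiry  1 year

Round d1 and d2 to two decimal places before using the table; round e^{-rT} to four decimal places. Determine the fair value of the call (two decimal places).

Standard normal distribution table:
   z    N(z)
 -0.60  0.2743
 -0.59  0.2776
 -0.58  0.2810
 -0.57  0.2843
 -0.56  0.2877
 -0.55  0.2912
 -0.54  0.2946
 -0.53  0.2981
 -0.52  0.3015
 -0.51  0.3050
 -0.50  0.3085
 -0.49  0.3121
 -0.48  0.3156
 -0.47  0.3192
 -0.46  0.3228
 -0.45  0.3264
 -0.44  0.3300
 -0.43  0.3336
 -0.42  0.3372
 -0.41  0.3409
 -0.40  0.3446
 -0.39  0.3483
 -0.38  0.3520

σ√T = 0.18 × 1.0000 = 0.1800
d₁ = [ln(470/520) + (0.013 + ½·0.18²)·1] / (σ√T) = (-0.1011 + 0.0292) / 0.1800 = -0.3994 ≈ -0.40
d₂ = -0.3994 − 0.1800 = -0.5794 ≈ -0.58
e^(−rT) = e^(−0.013·1) = 0.9871
N(d₁) = N(-0.40) = 0.3446;  N(d₂) = N(-0.58) = 0.2810
C = 470·0.3446 − 520·0.9871·0.2810 = 161.9620 − 144.2351 = 17.7269

£17.73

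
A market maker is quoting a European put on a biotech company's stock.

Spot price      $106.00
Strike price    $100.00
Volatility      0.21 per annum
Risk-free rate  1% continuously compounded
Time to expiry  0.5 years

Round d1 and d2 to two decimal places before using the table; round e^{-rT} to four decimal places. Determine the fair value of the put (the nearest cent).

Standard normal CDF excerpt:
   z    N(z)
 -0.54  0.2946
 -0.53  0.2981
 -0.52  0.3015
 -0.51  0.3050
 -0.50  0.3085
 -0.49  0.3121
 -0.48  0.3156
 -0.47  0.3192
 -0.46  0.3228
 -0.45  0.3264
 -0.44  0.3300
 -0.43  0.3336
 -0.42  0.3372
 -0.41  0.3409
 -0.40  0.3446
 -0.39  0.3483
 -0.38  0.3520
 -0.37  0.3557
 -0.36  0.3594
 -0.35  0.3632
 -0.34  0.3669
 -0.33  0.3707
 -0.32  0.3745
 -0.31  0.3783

$3.44

σ√T = 0.21 × 0.7071 = 0.1485
d₁ = [ln(106/100) + (0.01 + ½·0.21²)·0.5] / (σ√T) = (0.0583 + 0.0160) / 0.1485 = 0.5003 → 0.50
d₂ = 0.5003 − 0.1485 = 0.3518 → 0.35
e^(−rT) = e^(−0.01·0.5) = 0.9950
N(−d₂) = N(-0.35) = 0.3632;  N(−d₁) = N(-0.50) = 0.3085
P = 100·0.9950·0.3632 − 106·0.3085 = 36.1384 − 32.7010 = 3.4374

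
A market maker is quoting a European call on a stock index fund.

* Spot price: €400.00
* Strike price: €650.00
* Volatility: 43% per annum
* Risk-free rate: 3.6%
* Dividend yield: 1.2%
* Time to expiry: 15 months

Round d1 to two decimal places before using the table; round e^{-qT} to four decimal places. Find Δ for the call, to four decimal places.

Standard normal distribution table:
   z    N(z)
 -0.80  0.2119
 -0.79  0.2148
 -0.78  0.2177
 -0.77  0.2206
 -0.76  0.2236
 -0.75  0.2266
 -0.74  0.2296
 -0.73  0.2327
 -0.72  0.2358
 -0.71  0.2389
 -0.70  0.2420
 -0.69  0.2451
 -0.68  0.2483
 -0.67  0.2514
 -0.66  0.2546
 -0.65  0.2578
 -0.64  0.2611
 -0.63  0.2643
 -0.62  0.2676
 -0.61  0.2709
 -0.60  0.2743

σ√T = 0.43·√1.25 = 0.4808
d₁ = [ln(400/650) + (0.036 − 0.012 + 0.43²/2)·1.25] / 0.4808 = [-0.4855 + 0.1456] / 0.4808 = -0.7071 which rounds to -0.71
N(d₁) = N(-0.71) = 0.2389
Δ_call = exp(−qT)·N(d₁) = 0.9851·0.2389 = 0.2353

0.2353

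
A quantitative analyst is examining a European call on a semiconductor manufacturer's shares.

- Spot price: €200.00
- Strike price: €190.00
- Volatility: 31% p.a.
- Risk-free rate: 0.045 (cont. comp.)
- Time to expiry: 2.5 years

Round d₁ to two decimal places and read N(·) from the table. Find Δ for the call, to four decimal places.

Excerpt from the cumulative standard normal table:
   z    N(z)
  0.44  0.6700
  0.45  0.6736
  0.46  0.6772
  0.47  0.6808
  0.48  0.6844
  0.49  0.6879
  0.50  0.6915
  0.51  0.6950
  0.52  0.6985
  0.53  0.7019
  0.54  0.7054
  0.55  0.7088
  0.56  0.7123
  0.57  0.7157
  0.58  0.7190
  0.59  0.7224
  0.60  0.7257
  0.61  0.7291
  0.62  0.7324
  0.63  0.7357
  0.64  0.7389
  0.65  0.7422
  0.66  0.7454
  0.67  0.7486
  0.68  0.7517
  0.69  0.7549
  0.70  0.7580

0.7190

σ√T = 0.31·√2.5 = 0.4902
ln(S/K) + (r + σ²/2)T = ln(200/190) + (0.045 + 0.31²/2)·2.5 = 0.0513 + 0.2326 = 0.2839
d₁ = 0.2839 / 0.4902 = 0.5792 ≈ 0.58
N(d₁) = N(0.58) = 0.7190
Δ_call = N(d₁) = 0.7190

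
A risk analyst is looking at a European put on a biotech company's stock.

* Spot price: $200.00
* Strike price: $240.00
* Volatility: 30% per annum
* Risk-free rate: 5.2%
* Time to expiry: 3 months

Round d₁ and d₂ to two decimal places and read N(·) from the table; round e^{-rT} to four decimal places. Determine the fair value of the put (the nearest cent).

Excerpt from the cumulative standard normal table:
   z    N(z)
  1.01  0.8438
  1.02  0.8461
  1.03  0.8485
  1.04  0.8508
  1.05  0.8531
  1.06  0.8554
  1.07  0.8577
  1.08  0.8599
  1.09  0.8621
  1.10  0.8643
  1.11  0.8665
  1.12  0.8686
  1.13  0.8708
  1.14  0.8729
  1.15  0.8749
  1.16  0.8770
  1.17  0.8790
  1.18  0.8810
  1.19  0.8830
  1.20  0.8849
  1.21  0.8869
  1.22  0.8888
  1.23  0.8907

$39.02

σ√T = 0.3 × 0.5000 = 0.1500
ln(S/K) + (r + σ²/2)T = ln(200/240) + (0.052 + 0.3²/2)·0.25 = -0.1823 + 0.0243 = -0.1581
d₁ = -0.1581 / 0.1500 = -1.0538 which rounds to -1.05
d₂ = d₁ − σ√T = -1.0538 − 0.1500 = -1.2038 which rounds to -1.20
e^(−rT) = e^(−0.052·0.25) = 0.9871
N(−d₂) = N(1.20) = 0.8849;  N(−d₁) = N(1.05) = 0.8531
P = 240·0.9871·0.8849 − 200·0.8531 = 209.6363 − 170.6200 = 39.0163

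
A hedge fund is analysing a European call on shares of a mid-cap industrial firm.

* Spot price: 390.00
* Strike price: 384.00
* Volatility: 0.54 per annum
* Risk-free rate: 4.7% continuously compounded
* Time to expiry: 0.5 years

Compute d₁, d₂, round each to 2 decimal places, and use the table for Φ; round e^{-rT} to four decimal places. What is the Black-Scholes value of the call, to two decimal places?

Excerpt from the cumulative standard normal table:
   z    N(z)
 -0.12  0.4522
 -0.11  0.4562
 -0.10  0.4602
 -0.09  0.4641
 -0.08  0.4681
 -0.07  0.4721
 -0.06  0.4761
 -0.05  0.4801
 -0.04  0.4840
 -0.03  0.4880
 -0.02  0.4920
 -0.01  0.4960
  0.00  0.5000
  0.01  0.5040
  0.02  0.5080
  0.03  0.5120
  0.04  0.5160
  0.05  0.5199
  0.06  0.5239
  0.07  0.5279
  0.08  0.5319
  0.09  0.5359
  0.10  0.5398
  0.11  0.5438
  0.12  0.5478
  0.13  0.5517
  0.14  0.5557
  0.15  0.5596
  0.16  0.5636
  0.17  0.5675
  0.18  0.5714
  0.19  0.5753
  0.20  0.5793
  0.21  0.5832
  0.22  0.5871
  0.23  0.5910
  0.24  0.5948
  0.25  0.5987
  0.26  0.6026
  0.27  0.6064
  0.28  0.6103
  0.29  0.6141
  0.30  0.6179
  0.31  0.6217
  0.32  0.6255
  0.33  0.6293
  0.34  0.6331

65.42

T = 0.5;  σ√T = 0.3818
ln(S/K) + (r + σ²/2)T = ln(390/384) + (0.047 + 0.54²/2)·0.5 = 0.0155 + 0.0964 = 0.1119
d₁ = 0.1119 / 0.3818 = 0.2931 → 0.29
d₂ = d₁ − σ√T = 0.2931 − 0.3818 = -0.0888 → -0.09
e^(−rT) = e^(−0.047·0.5) = 0.9768
N(d₁) = N(0.29) = 0.6141;  N(d₂) = N(-0.09) = 0.4641
C = 390·0.6141 − 384·0.9768·0.4641 = 239.4990 − 174.0798 = 65.4192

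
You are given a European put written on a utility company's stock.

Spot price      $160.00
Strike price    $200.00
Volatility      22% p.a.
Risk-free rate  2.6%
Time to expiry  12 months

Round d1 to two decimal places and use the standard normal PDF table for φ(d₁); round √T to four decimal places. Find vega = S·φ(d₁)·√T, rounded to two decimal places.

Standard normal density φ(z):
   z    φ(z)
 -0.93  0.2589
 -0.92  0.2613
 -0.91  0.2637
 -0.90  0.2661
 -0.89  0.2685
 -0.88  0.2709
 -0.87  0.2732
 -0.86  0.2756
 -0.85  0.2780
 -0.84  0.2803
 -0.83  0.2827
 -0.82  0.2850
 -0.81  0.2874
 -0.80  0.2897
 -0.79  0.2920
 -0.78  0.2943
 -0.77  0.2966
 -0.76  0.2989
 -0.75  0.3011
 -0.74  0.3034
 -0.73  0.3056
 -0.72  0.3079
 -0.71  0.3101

46.72

σ√T = 0.22 × 1.0000 = 0.2200
d₁ = [ln(160/200) + (0.026 + 0.22²/2)·1] / 0.2200 = [-0.2231 + 0.0502] / 0.2200 = -0.7861 ≈ -0.79
√T = √1 = 1.0000
φ(d₁) = φ(-0.79) = 0.2920
vega = S·φ(d₁)·√T = 160·0.2920·1.0000 = 46.7200
(Call and put vega coincide under Black-Scholes.)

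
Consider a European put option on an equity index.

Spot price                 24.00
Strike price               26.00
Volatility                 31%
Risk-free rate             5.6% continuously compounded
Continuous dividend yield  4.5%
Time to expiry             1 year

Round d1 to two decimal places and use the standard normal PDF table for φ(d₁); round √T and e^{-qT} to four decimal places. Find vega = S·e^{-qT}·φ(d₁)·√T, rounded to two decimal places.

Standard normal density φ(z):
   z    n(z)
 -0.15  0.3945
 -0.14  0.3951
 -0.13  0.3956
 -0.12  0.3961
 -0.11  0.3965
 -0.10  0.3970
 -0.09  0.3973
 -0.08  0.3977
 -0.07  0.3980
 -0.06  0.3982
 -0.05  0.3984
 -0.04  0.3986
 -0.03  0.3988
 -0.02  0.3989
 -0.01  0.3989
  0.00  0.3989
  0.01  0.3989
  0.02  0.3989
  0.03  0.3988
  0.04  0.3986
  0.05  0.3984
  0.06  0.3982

9.13

T = 1;  σ√T = 0.3100
d₁ = [ln(24/26) + (0.056 − 0.045 + ½·0.31²)·1] / (σ√T) = (-0.0800 + 0.0591) / 0.3100 = -0.0677 ≈ -0.07
√T = √1 = 1.0000
φ(d₁) = φ(-0.07) = 0.3980
exp(−qT) = exp(−0.045·1) = 0.9560
vega = S·exp(−qT)·φ(d₁)·√T = 24·0.9560·0.3980·1.0000 = 9.1317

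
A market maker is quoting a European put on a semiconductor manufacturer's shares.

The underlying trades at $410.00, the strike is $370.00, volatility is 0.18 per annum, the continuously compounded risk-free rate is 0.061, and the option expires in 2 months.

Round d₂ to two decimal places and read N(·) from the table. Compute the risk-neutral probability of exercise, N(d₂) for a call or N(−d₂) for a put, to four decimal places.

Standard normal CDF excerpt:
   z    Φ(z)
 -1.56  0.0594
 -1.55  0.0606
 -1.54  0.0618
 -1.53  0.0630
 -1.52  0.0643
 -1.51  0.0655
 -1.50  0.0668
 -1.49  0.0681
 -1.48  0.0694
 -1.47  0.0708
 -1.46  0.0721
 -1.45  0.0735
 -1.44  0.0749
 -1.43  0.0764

σ√T = 0.18 × 0.4082 = 0.0735
d₁ = [ln(410/370) + (0.061 + ½·0.18²)·0.1667] / (σ√T) = (0.1027 + 0.0129) / 0.0735 = 1.5720 ≈ 1.57
d₂ = 1.5720 − 0.0735 = 1.4986 ≈ 1.50
Pr(exercise) under Q = N(−d₂) = N(-1.50) = 0.0668

0.0668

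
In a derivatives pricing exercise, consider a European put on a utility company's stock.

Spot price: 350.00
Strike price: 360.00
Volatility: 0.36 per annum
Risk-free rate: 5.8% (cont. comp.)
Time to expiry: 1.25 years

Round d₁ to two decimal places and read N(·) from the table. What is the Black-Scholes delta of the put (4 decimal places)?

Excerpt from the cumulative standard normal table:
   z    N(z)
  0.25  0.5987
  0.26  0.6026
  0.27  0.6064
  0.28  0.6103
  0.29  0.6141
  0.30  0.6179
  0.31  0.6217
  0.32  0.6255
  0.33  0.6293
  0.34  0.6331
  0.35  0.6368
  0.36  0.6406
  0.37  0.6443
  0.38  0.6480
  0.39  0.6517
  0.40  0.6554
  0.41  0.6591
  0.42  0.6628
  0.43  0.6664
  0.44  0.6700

T = 1.25;  σ√T = 0.4025
d₁ = [ln(350/360) + (0.058 + 0.36²/2)·1.25] / 0.4025 = [-0.0282 + 0.1535] / 0.4025 = 0.3114 which rounds to 0.31
N(d₁) = N(0.31) = 0.6217
Δ_put = N(d₁) − 1 = 0.6217 − 1 = -0.3783

-0.3783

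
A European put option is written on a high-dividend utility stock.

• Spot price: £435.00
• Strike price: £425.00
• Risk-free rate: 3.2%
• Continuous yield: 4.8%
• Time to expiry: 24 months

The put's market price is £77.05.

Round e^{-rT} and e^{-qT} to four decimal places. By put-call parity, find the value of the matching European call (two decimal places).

£73.60

exp(−qT) = exp(−0.048·2) = 0.9085;  exp(−rT) = exp(−0.032·2) = 0.9380
Put-call parity: C − P = S·e^(−qT) − K·e^(−rT) = 435·0.9085 − 425·0.9380 = 395.1975 − 398.6500 = -3.4525
C = P + (C − P) = 77.05 + (-3.4525) = 73.5975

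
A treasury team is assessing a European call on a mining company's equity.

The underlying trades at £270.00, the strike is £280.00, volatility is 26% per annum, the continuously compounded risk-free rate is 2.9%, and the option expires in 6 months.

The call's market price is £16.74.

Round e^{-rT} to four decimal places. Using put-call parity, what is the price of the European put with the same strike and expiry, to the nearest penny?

exp(−rT) = exp(−0.029·0.5) = 0.9856
Put-call parity: C − P = S − K·e^(−rT) = 270 − 280·0.9856 = 270 − 275.9680 = -5.9680
P = C − (C − P) = 16.74 − (-5.9680) = 22.7080

£22.71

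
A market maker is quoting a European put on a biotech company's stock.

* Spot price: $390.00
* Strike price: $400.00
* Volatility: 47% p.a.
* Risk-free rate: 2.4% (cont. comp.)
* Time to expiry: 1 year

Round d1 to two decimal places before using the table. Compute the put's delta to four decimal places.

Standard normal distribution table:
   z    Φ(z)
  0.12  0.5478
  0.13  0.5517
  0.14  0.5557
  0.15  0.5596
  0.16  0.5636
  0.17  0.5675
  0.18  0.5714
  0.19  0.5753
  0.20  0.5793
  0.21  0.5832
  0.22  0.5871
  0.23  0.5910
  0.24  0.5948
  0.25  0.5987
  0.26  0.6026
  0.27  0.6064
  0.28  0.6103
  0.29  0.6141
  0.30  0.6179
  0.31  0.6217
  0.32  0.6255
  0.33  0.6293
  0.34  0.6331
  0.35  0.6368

σ√T = 0.47 × 1.0000 = 0.4700
ln(S/K) + (r + σ²/2)T = ln(390/400) + (0.024 + 0.47²/2)·1 = -0.0253 + 0.1344 = 0.1091
d₁ = 0.1091 / 0.4700 = 0.2322 which rounds to 0.23
N(d₁) = N(0.23) = 0.5910
Δ_put = N(d₁) − 1 = 0.5910 − 1 = -0.4090

-0.4090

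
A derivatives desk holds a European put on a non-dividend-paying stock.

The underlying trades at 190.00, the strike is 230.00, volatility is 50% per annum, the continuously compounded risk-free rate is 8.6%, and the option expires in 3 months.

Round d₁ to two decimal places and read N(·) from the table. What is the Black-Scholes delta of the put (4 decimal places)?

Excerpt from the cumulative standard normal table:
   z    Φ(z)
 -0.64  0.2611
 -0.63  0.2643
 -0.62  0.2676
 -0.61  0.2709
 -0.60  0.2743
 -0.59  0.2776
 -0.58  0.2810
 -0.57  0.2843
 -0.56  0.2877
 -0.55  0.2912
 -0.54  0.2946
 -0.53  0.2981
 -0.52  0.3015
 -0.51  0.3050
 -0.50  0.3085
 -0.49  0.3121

σ√T = 0.5·√0.25 = 0.2500
ln(S/K) + (r + σ²/2)T = ln(190/230) + (0.086 + 0.5²/2)·0.25 = -0.1911 + 0.0527 = -0.1383
d₁ = -0.1383 / 0.2500 = -0.5532 ⇒ -0.55
N(d₁) = N(-0.55) = 0.2912
Δ_put = N(d₁) − 1 = 0.2912 − 1 = -0.7088

-0.7088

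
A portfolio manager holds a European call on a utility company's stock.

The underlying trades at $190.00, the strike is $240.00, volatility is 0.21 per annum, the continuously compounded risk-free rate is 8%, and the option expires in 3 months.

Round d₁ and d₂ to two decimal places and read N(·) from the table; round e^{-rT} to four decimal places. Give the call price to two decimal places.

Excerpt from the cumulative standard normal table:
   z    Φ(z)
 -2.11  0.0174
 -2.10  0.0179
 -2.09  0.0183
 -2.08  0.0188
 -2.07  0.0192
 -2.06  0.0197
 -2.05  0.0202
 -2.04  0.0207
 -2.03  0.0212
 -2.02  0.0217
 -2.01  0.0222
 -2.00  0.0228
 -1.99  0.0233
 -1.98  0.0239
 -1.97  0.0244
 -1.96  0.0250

$0.24

T = 0.25;  σ√T = 0.1050
d₁ = [ln(190/240) + (0.08 + ½·0.21²)·0.25] / (σ√T) = (-0.2336 + 0.0255) / 0.1050 = -1.9819 → -1.98
d₂ = -1.9819 − 0.1050 = -2.0869 → -2.09
exp(−rT) = exp(−0.08·0.25) = 0.9802
C = 190·N(-1.98) − 240·0.9802·N(-2.09) = 190·0.0239 − 240·0.9802·0.0183 = 4.5410 − 4.3050 = 0.2360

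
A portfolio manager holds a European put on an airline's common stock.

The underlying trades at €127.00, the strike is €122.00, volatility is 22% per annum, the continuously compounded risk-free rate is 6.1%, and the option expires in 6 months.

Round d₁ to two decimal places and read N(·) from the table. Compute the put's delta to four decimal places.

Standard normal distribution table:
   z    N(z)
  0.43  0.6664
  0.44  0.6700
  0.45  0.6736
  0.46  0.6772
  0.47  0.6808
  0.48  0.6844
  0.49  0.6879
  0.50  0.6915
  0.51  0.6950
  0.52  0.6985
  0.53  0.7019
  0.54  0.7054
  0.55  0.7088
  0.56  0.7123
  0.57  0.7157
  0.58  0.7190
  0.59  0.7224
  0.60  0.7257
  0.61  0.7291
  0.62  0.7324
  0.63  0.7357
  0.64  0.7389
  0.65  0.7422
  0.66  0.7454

-0.2981

σ√T = 0.22 × 0.7071 = 0.1556
ln(S/K) + (r + σ²/2)T = ln(127/122) + (0.061 + 0.22²/2)·0.5 = 0.0402 + 0.0426 = 0.0828
d₁ = 0.0828 / 0.1556 = 0.5320 → 0.53
N(d₁) = N(0.53) = 0.7019
Δ_put = N(d₁) − 1 = 0.7019 − 1 = -0.2981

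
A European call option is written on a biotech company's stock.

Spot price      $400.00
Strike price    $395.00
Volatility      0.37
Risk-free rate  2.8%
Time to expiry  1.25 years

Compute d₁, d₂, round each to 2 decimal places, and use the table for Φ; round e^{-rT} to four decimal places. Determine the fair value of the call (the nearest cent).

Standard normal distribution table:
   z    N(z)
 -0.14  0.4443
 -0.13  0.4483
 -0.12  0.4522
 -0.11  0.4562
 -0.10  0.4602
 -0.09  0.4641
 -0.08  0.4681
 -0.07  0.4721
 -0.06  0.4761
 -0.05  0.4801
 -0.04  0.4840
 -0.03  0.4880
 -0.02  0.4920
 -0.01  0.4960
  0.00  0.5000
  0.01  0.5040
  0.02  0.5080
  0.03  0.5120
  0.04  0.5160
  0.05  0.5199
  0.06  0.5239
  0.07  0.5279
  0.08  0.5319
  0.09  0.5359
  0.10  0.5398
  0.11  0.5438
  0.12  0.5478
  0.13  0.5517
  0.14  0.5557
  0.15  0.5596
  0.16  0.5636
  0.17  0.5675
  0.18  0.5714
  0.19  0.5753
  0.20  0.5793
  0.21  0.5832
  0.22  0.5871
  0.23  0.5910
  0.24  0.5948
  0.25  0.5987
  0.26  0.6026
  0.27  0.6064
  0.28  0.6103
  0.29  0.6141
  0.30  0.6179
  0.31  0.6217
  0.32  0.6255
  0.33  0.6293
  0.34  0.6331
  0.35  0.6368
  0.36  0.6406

$73.19

σ√T = 0.37 × 1.1180 = 0.4137
d₁ = [ln(400/395) + (0.028 + ½·0.37²)·1.25] / (σ√T) = (0.0126 + 0.1206) / 0.4137 = 0.3219 ⇒ 0.32
d₂ = 0.3219 − 0.4137 = -0.0918 ⇒ -0.09
e^(−rT) = e^(−0.028·1.25) = 0.9656
C = 400·N(0.32) − 395·0.9656·N(-0.09) = 400·0.6255 − 395·0.9656·0.4641 = 250.2000 − 177.0133 = 73.1867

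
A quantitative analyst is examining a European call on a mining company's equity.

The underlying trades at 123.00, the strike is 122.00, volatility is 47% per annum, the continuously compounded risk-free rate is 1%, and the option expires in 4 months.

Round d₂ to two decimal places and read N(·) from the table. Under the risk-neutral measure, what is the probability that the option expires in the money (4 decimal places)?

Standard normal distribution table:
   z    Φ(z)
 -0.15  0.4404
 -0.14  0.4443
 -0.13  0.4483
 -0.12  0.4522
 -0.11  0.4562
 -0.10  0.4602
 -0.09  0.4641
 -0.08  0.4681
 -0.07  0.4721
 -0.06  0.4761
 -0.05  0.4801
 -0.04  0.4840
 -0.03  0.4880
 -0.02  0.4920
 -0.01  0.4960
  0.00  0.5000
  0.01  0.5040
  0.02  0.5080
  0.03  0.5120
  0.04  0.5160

0.4641

σ√T = 0.47·√0.3333 = 0.2714
d₁ = [ln(123/122) + (0.01 + 0.47²/2)·0.3333] / 0.2714 = [0.0082 + 0.0401] / 0.2714 = 0.1780 which rounds to 0.18
d₂ = d₁ − σ√T = 0.1780 − 0.2714 = -0.0933 which rounds to -0.09
Risk-neutral Pr[S_T > K] = N(d₂) = N(-0.09) = 0.4641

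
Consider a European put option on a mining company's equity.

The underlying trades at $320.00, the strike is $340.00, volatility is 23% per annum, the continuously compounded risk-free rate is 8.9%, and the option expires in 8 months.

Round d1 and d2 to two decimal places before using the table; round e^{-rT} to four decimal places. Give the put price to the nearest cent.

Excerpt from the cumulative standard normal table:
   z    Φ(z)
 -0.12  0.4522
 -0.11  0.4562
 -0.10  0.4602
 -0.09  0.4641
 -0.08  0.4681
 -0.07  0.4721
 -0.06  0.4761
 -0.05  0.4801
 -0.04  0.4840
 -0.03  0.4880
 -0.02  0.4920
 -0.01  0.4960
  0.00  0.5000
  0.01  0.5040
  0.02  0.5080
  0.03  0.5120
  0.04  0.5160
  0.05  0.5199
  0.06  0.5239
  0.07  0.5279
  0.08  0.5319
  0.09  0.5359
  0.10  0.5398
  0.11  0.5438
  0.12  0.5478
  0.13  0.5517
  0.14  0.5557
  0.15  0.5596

$24.45

σ√T = 0.23 × 0.8165 = 0.1878
d₁ = [ln(320/340) + (0.089 + ½·0.23²)·0.6667] / (σ√T) = (-0.0606 + 0.0770) / 0.1878 = 0.0870 which rounds to 0.09
d₂ = 0.0870 − 0.1878 = -0.1008 which rounds to -0.10
exp(−rT) = exp(−0.089·0.6667) = 0.9424
P = 340·0.9424·N(0.10) − 320·N(-0.09) = 340·0.9424·0.5398 − 320·0.4641 = 172.9606 − 148.5120 = 24.4486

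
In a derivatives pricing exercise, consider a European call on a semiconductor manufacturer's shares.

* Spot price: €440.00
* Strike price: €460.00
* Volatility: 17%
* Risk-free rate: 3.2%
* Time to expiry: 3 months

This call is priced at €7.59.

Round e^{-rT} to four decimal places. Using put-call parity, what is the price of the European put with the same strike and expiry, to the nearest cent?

€23.91

e^(−rT) = e^(−0.032·0.25) = 0.9920
Put-call parity: C − P = S − K·e^(−rT) = 440 − 460·0.9920 = 440 − 456.3200 = -16.3200
P = C − (C − P) = 7.59 − (-16.3200) = 23.9100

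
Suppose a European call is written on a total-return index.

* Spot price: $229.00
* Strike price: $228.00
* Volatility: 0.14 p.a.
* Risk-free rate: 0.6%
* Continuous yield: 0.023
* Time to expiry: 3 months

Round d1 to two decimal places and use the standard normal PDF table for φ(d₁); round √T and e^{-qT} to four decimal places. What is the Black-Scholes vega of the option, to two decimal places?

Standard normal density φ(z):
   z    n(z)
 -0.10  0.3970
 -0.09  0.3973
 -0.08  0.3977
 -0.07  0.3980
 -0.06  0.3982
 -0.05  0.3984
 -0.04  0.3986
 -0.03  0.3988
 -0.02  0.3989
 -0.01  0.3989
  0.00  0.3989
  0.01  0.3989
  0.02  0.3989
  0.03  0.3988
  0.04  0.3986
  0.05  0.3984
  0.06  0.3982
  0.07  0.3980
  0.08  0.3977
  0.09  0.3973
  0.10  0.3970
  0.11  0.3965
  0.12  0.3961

45.38

σ√T = 0.14·√0.25 = 0.0700
ln(S/K) + (r − q + σ²/2)T = ln(229/228) + (0.006 − 0.023 + 0.14²/2)·0.25 = 0.0044 − 0.0018 = 0.0026
d₁ = 0.0026 / 0.0700 = 0.0368 which rounds to 0.04
√T = √0.25 = 0.5000
φ(d₁) = φ(0.04) = 0.3986
e^(−qT) = e^(−0.023·0.25) = 0.9943
vega = S·e^(−qT)·φ(d₁)·√T = 229·0.9943·0.3986·0.5000 = 45.3796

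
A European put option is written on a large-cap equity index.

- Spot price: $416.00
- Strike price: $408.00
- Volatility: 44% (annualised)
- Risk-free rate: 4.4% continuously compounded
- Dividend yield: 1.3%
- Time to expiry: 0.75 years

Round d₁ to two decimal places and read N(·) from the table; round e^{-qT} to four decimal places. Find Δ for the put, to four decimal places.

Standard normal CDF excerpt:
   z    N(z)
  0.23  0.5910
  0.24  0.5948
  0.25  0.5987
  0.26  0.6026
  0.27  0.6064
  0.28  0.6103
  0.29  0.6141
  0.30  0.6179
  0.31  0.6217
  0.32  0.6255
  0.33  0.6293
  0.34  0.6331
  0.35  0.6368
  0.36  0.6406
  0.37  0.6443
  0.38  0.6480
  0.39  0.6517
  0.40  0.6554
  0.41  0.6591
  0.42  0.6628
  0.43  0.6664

-0.3784

T = 0.75;  σ√T = 0.3811
d₁ = [ln(416/408) + (0.044 − 0.013 + 0.44²/2)·0.75] / 0.3811 = [0.0194 + 0.0958] / 0.3811 = 0.3025 → 0.30
N(d₁) = N(0.30) = 0.6179
Δ_put = e^(−qT)·(N(d₁) − 1) = 0.9903·(0.6179 − 1) = -0.3784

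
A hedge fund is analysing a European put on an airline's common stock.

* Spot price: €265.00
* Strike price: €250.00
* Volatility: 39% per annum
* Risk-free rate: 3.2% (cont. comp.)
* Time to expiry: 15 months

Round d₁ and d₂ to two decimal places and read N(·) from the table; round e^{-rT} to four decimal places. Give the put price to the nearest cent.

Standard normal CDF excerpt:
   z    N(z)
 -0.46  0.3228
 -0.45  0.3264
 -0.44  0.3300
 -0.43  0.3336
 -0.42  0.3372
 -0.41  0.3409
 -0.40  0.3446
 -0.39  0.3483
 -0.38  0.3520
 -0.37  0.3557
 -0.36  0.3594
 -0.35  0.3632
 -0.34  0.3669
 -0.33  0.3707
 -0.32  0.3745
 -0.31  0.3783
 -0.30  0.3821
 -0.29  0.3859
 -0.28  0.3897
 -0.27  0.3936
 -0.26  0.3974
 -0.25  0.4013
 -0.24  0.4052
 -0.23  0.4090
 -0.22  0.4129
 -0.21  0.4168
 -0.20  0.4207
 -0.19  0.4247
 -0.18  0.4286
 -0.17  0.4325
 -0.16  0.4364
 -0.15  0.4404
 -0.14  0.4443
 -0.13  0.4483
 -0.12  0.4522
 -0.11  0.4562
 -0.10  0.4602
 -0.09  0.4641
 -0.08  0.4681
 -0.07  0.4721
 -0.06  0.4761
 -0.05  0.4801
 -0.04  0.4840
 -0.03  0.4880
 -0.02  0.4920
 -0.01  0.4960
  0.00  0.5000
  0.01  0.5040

€31.69

T = 1.25;  σ√T = 0.4360
ln(S/K) + (r + σ²/2)T = ln(265/250) + (0.032 + 0.39²/2)·1.25 = 0.0583 + 0.1351 = 0.1933
d₁ = 0.1933 / 0.4360 = 0.4434 ⇒ 0.44
d₂ = d₁ − σ√T = 0.4434 − 0.4360 = 0.0074 ⇒ 0.01
exp(−rT) = exp(−0.032·1.25) = 0.9608
N(−d₂) = N(-0.01) = 0.4960;  N(−d₁) = N(-0.44) = 0.3300
P = 250·0.9608·0.4960 − 265·0.3300 = 119.1392 − 87.4500 = 31.6892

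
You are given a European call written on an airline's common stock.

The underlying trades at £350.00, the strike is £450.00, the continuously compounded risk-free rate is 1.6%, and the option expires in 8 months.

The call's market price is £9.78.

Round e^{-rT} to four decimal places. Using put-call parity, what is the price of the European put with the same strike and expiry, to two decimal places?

e^(−rT) = e^(−0.016·0.6667) = 0.9894
Put-call parity: C − P = S − K·e^(−rT) = 350 − 450·0.9894 = 350 − 445.2300 = -95.2300
P = C − (C − P) = 9.78 − (-95.2300) = 105.0100

£105.01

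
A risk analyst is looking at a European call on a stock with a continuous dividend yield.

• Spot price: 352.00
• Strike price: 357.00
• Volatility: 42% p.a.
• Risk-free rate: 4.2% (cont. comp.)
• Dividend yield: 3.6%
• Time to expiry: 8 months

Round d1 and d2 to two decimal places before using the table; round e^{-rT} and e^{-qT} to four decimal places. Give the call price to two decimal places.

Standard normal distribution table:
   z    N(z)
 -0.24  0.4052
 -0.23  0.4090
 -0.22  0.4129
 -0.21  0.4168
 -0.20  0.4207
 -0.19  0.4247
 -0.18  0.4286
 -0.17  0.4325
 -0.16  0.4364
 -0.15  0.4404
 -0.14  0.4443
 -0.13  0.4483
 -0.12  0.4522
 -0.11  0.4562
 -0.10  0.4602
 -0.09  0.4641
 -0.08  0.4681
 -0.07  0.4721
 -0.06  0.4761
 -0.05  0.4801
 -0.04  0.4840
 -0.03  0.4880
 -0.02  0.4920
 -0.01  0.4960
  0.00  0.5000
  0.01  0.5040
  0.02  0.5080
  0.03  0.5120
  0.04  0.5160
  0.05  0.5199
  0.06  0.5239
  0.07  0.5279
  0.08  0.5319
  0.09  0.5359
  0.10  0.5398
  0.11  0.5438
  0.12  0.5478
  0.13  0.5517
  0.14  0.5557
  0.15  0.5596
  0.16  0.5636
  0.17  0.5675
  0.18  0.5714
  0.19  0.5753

σ√T = 0.42 × 0.8165 = 0.3429
ln(S/K) + (r − q + σ²/2)T = ln(352/357) + (0.042 − 0.036 + 0.42²/2)·0.6667 = -0.0141 + 0.0628 = 0.0487
d₁ = 0.0487 / 0.3429 = 0.1420 ≈ 0.14
d₂ = d₁ − σ√T = 0.1420 − 0.3429 = -0.2009 ≈ -0.20
exp(−qT) = exp(−0.036·0.6667) = 0.9763;  exp(−rT) = exp(−0.042·0.6667) = 0.9724
N(d₁) = N(0.14) = 0.5557;  N(d₂) = N(-0.20) = 0.4207
C = 352·0.9763·0.5557 − 357·0.9724·0.4207 = 190.9705 − 146.0447 = 44.9259

44.93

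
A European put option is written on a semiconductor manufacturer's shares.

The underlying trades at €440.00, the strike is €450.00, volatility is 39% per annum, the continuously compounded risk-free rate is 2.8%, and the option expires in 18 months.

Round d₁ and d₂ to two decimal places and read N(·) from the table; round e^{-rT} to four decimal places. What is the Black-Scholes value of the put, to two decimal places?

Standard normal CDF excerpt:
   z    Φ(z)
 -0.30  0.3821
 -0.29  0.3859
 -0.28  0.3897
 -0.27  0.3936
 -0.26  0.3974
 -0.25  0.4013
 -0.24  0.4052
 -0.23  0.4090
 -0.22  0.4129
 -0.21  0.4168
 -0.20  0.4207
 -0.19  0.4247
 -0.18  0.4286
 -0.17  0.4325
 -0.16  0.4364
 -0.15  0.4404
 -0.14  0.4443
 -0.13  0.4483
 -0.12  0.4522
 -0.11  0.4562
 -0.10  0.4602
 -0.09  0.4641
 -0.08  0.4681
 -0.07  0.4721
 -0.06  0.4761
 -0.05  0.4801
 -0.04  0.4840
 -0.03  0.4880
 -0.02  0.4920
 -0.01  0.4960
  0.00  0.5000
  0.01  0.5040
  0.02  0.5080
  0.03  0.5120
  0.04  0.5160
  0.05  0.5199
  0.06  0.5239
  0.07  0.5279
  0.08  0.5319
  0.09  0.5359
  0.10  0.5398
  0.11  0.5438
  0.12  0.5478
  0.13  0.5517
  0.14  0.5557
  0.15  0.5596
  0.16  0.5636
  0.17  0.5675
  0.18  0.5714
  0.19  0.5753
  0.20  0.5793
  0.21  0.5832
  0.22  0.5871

σ√T = 0.39 × 1.2247 = 0.4777
d₁ = [ln(440/450) + (0.028 + 0.39²/2)·1.5] / 0.4777 = [-0.0225 + 0.1561] / 0.4777 = 0.2797 which rounds to 0.28
d₂ = d₁ − σ√T = 0.2797 − 0.4777 = -0.1979 which rounds to -0.20
e^(−rT) = e^(−0.028·1.5) = 0.9589
P = 450·0.9589·N(0.20) − 440·N(-0.28) = 450·0.9589·0.5793 − 440·0.3897 = 249.9708 − 171.4680 = 78.5028

€78.50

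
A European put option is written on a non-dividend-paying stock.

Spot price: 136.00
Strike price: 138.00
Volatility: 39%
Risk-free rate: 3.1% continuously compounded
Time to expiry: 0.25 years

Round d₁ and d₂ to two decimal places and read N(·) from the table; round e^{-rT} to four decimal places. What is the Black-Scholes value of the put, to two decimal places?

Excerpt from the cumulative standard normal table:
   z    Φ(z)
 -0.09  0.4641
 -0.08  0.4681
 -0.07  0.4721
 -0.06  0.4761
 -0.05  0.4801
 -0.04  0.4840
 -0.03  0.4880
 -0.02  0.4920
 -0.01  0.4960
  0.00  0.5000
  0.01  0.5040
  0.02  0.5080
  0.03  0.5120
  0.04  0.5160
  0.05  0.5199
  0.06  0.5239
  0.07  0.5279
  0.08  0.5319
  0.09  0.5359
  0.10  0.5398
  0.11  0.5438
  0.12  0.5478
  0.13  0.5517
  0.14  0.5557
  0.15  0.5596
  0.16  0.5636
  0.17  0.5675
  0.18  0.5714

T = 0.25;  σ√T = 0.1950
ln(S/K) + (r + σ²/2)T = ln(136/138) + (0.031 + 0.39²/2)·0.25 = -0.0146 + 0.0268 = 0.0122
d₁ = 0.0122 / 0.1950 = 0.0624 which rounds to 0.06
d₂ = d₁ − σ√T = 0.0624 − 0.1950 = -0.1326 which rounds to -0.13
exp(−rT) = exp(−0.031·0.25) = 0.9923
N(−d₂) = N(0.13) = 0.5517;  N(−d₁) = N(-0.06) = 0.4761
P = 138·0.9923·0.5517 − 136·0.4761 = 75.5484 − 64.7496 = 10.7988

10.80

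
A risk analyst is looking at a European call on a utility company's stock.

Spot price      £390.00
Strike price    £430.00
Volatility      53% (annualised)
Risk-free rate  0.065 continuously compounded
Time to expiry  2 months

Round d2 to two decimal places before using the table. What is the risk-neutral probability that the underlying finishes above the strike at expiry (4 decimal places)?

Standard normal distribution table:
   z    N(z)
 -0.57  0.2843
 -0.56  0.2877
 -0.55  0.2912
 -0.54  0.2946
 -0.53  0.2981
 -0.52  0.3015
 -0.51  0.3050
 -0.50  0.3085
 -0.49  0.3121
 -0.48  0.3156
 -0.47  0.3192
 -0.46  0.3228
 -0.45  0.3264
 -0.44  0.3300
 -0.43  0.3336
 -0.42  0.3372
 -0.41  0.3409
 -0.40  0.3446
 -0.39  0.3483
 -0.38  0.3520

σ√T = 0.53·√0.1667 = 0.2164
d₁ = [ln(390/430) + (0.065 + 0.53²/2)·0.1667] / 0.2164 = [-0.0976 + 0.0342] / 0.2164 = -0.2930 which rounds to -0.29
d₂ = d₁ − σ√T = -0.2930 − 0.2164 = -0.5094 which rounds to -0.51
Risk-neutral Pr[S_T > K] = N(d₂) = N(-0.51) = 0.3050

0.3050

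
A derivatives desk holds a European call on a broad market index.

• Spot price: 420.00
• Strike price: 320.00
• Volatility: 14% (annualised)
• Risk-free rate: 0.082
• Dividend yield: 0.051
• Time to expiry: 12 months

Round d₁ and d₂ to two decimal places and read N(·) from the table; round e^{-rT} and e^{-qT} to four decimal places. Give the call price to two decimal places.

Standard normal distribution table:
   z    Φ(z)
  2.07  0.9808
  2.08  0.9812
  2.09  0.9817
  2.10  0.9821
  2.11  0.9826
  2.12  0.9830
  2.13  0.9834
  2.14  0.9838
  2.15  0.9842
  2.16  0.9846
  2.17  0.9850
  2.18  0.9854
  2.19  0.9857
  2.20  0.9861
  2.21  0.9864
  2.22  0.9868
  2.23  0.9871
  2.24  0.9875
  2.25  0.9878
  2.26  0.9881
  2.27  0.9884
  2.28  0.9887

104.56

T = 1;  σ√T = 0.1400
d₁ = [ln(420/320) + (0.082 − 0.051 + 0.14²/2)·1] / 0.1400 = [0.2719 + 0.0408] / 0.1400 = 2.2338 → 2.23
d₂ = d₁ − σ√T = 2.2338 − 0.1400 = 2.0938 → 2.09
e^(−qT) = e^(−0.051·1) = 0.9503;  e^(−rT) = e^(−0.082·1) = 0.9213
N(d₁) = N(2.23) = 0.9871;  N(d₂) = N(2.09) = 0.9817
C = 420·0.9503·0.9871 − 320·0.9213·0.9817 = 393.9773 − 289.4209 = 104.5564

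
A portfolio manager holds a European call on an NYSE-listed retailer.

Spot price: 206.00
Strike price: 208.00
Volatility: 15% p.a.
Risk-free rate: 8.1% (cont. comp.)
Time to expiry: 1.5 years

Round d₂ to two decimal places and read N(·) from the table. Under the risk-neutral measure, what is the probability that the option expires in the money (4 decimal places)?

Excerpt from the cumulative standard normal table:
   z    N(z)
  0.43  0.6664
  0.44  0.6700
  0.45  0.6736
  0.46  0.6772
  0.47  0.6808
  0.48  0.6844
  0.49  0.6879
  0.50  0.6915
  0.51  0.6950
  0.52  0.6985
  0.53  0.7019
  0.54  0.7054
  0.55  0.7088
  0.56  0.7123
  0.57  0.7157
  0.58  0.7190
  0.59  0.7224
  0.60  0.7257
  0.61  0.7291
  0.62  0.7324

σ√T = 0.15·√1.5 = 0.1837
d₁ = [ln(206/208) + (0.081 + 0.15²/2)·1.5] / 0.1837 = [-0.0097 + 0.1384] / 0.1837 = 0.7006 ≈ 0.70
d₂ = d₁ − σ√T = 0.7006 − 0.1837 = 0.5169 ≈ 0.52
Pr(exercise) under Q = N(d₂) = 0.6985

0.6985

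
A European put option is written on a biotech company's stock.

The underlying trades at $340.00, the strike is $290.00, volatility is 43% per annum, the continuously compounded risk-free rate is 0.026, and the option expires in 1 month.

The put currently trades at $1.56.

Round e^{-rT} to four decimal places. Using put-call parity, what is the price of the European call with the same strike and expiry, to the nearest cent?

e^(−rT) = e^(−0.026·0.08333) = 0.9978
Put-call parity: C − P = S − K·e^(−rT) = 340 − 290·0.9978 = 340 − 289.3620 = 50.6380
C = P + (C − P) = 1.56 + (50.6380) = 52.1980

$52.20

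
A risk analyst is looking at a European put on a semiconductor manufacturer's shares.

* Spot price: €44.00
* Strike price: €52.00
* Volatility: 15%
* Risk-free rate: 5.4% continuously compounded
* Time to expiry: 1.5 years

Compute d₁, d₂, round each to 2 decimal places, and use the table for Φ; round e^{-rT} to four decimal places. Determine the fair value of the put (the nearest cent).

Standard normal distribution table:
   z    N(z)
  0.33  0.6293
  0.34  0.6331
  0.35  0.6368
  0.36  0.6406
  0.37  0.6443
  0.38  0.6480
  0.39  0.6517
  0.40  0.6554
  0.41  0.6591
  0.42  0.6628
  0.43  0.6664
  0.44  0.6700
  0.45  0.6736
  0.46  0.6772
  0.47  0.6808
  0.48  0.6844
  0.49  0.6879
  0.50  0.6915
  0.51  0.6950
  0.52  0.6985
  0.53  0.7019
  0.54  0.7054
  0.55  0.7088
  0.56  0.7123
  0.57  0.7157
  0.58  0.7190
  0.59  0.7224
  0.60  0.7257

€5.65

T = 1.5;  σ√T = 0.1837
d₁ = [ln(44/52) + (0.054 + 0.15²/2)·1.5] / 0.1837 = [-0.1671 + 0.0979] / 0.1837 = -0.3766 which rounds to -0.38
d₂ = d₁ − σ√T = -0.3766 − 0.1837 = -0.5603 which rounds to -0.56
e^(−rT) = e^(−0.054·1.5) = 0.9222
N(−d₂) = N(0.56) = 0.7123;  N(−d₁) = N(0.38) = 0.6480
P = 52·0.9222·0.7123 − 44·0.6480 = 34.1579 − 28.5120 = 5.6459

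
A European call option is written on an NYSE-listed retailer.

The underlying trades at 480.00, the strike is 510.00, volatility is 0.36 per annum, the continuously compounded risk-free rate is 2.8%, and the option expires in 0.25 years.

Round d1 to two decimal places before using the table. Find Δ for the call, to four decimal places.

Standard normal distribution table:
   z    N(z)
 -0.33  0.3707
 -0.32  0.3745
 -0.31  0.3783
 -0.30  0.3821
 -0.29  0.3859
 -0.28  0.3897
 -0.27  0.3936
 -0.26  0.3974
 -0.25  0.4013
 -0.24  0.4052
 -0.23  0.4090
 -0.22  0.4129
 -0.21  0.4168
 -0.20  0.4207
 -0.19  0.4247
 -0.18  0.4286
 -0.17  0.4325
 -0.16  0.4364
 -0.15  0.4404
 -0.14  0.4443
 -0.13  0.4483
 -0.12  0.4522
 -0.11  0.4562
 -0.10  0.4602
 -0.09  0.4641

0.4168

σ√T = 0.36·√0.25 = 0.1800
d₁ = [ln(480/510) + (0.028 + ½·0.36²)·0.25] / (σ√T) = (-0.0606 + 0.0232) / 0.1800 = -0.2079 which rounds to -0.21
N(d₁) = N(-0.21) = 0.4168
Δ_call = N(d₁) = 0.4168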